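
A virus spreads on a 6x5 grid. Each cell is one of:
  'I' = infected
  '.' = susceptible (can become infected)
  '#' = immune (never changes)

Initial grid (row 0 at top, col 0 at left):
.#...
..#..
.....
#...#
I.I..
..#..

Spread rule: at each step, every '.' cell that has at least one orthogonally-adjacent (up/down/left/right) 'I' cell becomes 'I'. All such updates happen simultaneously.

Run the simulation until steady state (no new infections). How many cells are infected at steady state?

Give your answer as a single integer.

Answer: 25

Derivation:
Step 0 (initial): 2 infected
Step 1: +4 new -> 6 infected
Step 2: +6 new -> 12 infected
Step 3: +3 new -> 15 infected
Step 4: +4 new -> 19 infected
Step 5: +3 new -> 22 infected
Step 6: +3 new -> 25 infected
Step 7: +0 new -> 25 infected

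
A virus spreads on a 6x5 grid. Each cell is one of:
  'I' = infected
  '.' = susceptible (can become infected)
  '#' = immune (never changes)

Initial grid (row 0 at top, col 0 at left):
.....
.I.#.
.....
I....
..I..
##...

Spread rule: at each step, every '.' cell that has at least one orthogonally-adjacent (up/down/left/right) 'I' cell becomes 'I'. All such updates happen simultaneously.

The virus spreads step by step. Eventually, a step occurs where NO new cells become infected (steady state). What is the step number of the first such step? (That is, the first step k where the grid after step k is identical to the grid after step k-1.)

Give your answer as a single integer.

Answer: 6

Derivation:
Step 0 (initial): 3 infected
Step 1: +11 new -> 14 infected
Step 2: +6 new -> 20 infected
Step 3: +4 new -> 24 infected
Step 4: +2 new -> 26 infected
Step 5: +1 new -> 27 infected
Step 6: +0 new -> 27 infected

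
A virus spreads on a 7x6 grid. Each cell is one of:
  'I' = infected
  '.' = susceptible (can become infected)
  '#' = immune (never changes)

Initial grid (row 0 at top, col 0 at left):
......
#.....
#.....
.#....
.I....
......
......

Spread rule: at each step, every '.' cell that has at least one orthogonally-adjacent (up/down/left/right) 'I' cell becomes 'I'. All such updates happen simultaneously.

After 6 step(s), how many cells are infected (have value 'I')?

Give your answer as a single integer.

Answer: 35

Derivation:
Step 0 (initial): 1 infected
Step 1: +3 new -> 4 infected
Step 2: +6 new -> 10 infected
Step 3: +6 new -> 16 infected
Step 4: +7 new -> 23 infected
Step 5: +7 new -> 30 infected
Step 6: +5 new -> 35 infected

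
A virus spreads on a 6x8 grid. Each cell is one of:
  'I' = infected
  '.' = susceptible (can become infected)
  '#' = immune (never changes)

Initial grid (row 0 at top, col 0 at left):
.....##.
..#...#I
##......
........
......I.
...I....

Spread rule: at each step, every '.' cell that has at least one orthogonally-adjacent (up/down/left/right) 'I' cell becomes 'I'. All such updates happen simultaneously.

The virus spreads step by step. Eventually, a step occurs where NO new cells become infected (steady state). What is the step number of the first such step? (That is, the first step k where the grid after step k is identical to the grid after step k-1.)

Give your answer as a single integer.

Step 0 (initial): 3 infected
Step 1: +9 new -> 12 infected
Step 2: +9 new -> 21 infected
Step 3: +6 new -> 27 infected
Step 4: +6 new -> 33 infected
Step 5: +3 new -> 36 infected
Step 6: +2 new -> 38 infected
Step 7: +1 new -> 39 infected
Step 8: +2 new -> 41 infected
Step 9: +1 new -> 42 infected
Step 10: +0 new -> 42 infected

Answer: 10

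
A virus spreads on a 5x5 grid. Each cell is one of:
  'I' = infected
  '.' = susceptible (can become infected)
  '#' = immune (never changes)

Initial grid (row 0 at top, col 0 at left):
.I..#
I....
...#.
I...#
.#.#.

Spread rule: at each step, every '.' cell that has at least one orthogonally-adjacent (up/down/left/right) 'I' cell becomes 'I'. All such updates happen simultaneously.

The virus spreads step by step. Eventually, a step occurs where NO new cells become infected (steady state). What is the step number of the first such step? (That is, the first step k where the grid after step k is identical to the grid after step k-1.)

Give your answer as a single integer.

Step 0 (initial): 3 infected
Step 1: +6 new -> 9 infected
Step 2: +4 new -> 13 infected
Step 3: +4 new -> 17 infected
Step 4: +1 new -> 18 infected
Step 5: +1 new -> 19 infected
Step 6: +0 new -> 19 infected

Answer: 6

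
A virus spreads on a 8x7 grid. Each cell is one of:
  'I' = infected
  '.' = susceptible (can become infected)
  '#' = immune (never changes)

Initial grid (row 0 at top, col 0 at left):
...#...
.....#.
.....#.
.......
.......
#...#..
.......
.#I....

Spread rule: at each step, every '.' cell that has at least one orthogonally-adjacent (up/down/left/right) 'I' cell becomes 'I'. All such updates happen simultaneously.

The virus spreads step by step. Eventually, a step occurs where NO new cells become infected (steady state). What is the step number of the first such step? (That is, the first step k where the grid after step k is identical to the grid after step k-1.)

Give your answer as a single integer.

Step 0 (initial): 1 infected
Step 1: +2 new -> 3 infected
Step 2: +4 new -> 7 infected
Step 3: +6 new -> 13 infected
Step 4: +6 new -> 19 infected
Step 5: +7 new -> 26 infected
Step 6: +7 new -> 33 infected
Step 7: +7 new -> 40 infected
Step 8: +4 new -> 44 infected
Step 9: +3 new -> 47 infected
Step 10: +2 new -> 49 infected
Step 11: +1 new -> 50 infected
Step 12: +0 new -> 50 infected

Answer: 12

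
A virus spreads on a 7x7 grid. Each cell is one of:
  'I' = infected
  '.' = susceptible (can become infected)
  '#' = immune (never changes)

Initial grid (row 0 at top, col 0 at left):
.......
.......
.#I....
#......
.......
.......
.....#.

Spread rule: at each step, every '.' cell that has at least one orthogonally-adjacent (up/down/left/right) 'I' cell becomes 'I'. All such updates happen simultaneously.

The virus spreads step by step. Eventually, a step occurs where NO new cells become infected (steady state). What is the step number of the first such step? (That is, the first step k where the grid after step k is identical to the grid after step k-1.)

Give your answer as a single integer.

Answer: 9

Derivation:
Step 0 (initial): 1 infected
Step 1: +3 new -> 4 infected
Step 2: +7 new -> 11 infected
Step 3: +9 new -> 20 infected
Step 4: +11 new -> 31 infected
Step 5: +8 new -> 39 infected
Step 6: +5 new -> 44 infected
Step 7: +1 new -> 45 infected
Step 8: +1 new -> 46 infected
Step 9: +0 new -> 46 infected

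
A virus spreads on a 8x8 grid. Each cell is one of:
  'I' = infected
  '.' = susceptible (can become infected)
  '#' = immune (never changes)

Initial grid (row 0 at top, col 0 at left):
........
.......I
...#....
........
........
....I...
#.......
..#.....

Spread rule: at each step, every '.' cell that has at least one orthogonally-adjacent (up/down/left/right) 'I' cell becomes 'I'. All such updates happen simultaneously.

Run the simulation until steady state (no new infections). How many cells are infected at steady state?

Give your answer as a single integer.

Step 0 (initial): 2 infected
Step 1: +7 new -> 9 infected
Step 2: +12 new -> 21 infected
Step 3: +16 new -> 37 infected
Step 4: +8 new -> 45 infected
Step 5: +7 new -> 52 infected
Step 6: +5 new -> 57 infected
Step 7: +3 new -> 60 infected
Step 8: +1 new -> 61 infected
Step 9: +0 new -> 61 infected

Answer: 61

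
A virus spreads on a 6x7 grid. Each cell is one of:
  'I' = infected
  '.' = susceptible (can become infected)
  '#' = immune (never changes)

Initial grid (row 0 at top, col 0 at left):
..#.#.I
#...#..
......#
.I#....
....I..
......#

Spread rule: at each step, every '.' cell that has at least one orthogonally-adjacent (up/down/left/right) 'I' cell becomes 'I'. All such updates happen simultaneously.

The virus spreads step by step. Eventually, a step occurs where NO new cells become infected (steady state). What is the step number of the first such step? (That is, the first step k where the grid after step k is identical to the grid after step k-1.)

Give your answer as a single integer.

Step 0 (initial): 3 infected
Step 1: +9 new -> 12 infected
Step 2: +13 new -> 25 infected
Step 3: +7 new -> 32 infected
Step 4: +2 new -> 34 infected
Step 5: +1 new -> 35 infected
Step 6: +0 new -> 35 infected

Answer: 6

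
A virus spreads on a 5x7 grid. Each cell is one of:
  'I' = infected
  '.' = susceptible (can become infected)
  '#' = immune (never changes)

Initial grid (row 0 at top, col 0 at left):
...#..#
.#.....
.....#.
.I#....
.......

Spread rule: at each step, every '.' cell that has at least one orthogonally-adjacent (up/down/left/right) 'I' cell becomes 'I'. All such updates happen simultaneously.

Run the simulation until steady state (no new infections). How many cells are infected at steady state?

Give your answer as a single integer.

Answer: 30

Derivation:
Step 0 (initial): 1 infected
Step 1: +3 new -> 4 infected
Step 2: +4 new -> 8 infected
Step 3: +4 new -> 12 infected
Step 4: +6 new -> 18 infected
Step 5: +4 new -> 22 infected
Step 6: +4 new -> 26 infected
Step 7: +3 new -> 29 infected
Step 8: +1 new -> 30 infected
Step 9: +0 new -> 30 infected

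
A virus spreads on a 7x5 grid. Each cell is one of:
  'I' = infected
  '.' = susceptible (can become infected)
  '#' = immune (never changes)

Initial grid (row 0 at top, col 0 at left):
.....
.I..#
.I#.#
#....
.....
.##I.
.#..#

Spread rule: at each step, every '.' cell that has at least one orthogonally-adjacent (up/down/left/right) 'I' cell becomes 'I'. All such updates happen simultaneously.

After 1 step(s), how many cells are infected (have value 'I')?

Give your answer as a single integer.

Answer: 11

Derivation:
Step 0 (initial): 3 infected
Step 1: +8 new -> 11 infected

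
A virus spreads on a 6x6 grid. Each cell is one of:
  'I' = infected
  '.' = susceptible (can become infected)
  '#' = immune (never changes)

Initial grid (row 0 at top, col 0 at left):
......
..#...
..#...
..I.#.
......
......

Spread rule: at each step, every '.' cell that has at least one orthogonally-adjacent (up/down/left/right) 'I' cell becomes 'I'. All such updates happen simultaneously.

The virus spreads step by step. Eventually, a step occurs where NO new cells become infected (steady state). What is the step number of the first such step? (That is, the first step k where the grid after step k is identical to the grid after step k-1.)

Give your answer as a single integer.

Answer: 7

Derivation:
Step 0 (initial): 1 infected
Step 1: +3 new -> 4 infected
Step 2: +6 new -> 10 infected
Step 3: +8 new -> 18 infected
Step 4: +8 new -> 26 infected
Step 5: +6 new -> 32 infected
Step 6: +1 new -> 33 infected
Step 7: +0 new -> 33 infected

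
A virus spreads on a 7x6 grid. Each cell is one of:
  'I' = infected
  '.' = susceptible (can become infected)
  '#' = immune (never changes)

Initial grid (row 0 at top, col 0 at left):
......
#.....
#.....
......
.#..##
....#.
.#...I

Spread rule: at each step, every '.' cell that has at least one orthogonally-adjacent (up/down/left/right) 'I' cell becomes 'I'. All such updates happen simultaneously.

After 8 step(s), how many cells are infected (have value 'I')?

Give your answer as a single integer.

Answer: 28

Derivation:
Step 0 (initial): 1 infected
Step 1: +2 new -> 3 infected
Step 2: +1 new -> 4 infected
Step 3: +2 new -> 6 infected
Step 4: +2 new -> 8 infected
Step 5: +3 new -> 11 infected
Step 6: +4 new -> 15 infected
Step 7: +7 new -> 22 infected
Step 8: +6 new -> 28 infected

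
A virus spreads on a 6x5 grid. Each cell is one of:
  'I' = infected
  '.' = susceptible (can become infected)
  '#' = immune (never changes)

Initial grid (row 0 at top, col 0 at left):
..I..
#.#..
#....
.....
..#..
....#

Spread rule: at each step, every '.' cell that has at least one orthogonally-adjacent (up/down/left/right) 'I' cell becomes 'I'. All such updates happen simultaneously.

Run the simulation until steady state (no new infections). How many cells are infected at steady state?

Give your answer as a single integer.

Step 0 (initial): 1 infected
Step 1: +2 new -> 3 infected
Step 2: +4 new -> 7 infected
Step 3: +3 new -> 10 infected
Step 4: +4 new -> 14 infected
Step 5: +5 new -> 19 infected
Step 6: +4 new -> 23 infected
Step 7: +2 new -> 25 infected
Step 8: +0 new -> 25 infected

Answer: 25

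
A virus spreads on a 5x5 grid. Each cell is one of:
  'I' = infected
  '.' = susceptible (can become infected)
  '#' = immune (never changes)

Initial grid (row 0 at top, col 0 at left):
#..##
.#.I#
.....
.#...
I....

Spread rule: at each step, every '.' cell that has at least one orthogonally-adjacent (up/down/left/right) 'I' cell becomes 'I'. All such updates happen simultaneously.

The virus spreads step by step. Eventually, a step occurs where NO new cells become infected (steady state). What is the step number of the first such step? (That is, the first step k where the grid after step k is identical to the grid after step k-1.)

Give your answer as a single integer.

Step 0 (initial): 2 infected
Step 1: +4 new -> 6 infected
Step 2: +6 new -> 12 infected
Step 3: +6 new -> 18 infected
Step 4: +1 new -> 19 infected
Step 5: +0 new -> 19 infected

Answer: 5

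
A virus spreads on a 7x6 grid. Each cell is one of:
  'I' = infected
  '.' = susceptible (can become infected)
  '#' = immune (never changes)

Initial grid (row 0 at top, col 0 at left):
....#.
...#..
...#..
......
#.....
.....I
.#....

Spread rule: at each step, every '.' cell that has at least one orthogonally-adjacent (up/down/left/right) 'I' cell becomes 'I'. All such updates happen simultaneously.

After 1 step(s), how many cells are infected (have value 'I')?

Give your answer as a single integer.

Answer: 4

Derivation:
Step 0 (initial): 1 infected
Step 1: +3 new -> 4 infected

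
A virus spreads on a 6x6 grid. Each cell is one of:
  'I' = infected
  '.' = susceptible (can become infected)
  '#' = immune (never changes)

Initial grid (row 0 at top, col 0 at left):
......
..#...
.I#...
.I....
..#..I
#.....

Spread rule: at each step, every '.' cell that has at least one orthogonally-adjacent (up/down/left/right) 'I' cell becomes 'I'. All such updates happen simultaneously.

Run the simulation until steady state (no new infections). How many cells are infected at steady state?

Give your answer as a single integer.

Step 0 (initial): 3 infected
Step 1: +8 new -> 11 infected
Step 2: +9 new -> 20 infected
Step 3: +7 new -> 27 infected
Step 4: +4 new -> 31 infected
Step 5: +1 new -> 32 infected
Step 6: +0 new -> 32 infected

Answer: 32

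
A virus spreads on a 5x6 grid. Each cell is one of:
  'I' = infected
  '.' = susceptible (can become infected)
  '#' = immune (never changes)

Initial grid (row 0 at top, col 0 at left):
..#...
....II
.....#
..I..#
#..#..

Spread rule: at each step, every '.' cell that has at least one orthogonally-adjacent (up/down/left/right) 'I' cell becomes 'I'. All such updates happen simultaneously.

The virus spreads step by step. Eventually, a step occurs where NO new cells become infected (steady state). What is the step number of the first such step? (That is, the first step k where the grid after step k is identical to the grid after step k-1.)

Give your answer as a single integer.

Step 0 (initial): 3 infected
Step 1: +8 new -> 11 infected
Step 2: +7 new -> 18 infected
Step 3: +3 new -> 21 infected
Step 4: +3 new -> 24 infected
Step 5: +1 new -> 25 infected
Step 6: +0 new -> 25 infected

Answer: 6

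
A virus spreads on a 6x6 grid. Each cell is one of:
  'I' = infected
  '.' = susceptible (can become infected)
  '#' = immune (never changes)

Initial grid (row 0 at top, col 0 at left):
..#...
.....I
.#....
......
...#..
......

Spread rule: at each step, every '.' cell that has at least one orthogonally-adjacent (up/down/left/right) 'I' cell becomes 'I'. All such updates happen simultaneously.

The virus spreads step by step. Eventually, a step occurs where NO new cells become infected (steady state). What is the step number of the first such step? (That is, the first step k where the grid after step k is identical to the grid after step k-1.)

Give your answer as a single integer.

Step 0 (initial): 1 infected
Step 1: +3 new -> 4 infected
Step 2: +4 new -> 8 infected
Step 3: +5 new -> 13 infected
Step 4: +5 new -> 18 infected
Step 5: +4 new -> 22 infected
Step 6: +5 new -> 27 infected
Step 7: +3 new -> 30 infected
Step 8: +2 new -> 32 infected
Step 9: +1 new -> 33 infected
Step 10: +0 new -> 33 infected

Answer: 10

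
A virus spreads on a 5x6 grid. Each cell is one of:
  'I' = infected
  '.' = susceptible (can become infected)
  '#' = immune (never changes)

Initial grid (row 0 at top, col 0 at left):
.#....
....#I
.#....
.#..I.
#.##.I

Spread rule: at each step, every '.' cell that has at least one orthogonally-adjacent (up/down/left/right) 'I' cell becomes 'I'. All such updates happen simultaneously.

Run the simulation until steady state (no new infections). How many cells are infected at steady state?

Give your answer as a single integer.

Answer: 22

Derivation:
Step 0 (initial): 3 infected
Step 1: +6 new -> 9 infected
Step 2: +3 new -> 12 infected
Step 3: +3 new -> 15 infected
Step 4: +2 new -> 17 infected
Step 5: +1 new -> 18 infected
Step 6: +1 new -> 19 infected
Step 7: +2 new -> 21 infected
Step 8: +1 new -> 22 infected
Step 9: +0 new -> 22 infected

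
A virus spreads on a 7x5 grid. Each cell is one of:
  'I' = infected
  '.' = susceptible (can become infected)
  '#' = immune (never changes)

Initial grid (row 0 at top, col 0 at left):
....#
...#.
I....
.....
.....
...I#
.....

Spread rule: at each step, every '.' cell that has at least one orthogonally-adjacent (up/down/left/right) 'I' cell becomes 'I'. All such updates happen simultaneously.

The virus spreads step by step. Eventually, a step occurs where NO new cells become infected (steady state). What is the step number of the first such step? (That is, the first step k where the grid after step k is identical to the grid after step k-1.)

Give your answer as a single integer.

Step 0 (initial): 2 infected
Step 1: +6 new -> 8 infected
Step 2: +11 new -> 19 infected
Step 3: +8 new -> 27 infected
Step 4: +3 new -> 30 infected
Step 5: +2 new -> 32 infected
Step 6: +0 new -> 32 infected

Answer: 6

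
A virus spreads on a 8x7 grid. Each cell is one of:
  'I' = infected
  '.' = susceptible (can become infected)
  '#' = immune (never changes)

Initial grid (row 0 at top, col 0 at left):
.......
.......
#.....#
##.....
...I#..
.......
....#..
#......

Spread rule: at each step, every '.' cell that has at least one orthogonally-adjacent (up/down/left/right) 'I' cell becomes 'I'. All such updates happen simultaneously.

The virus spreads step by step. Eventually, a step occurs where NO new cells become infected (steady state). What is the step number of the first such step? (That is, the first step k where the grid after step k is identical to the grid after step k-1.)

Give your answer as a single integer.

Step 0 (initial): 1 infected
Step 1: +3 new -> 4 infected
Step 2: +7 new -> 11 infected
Step 3: +9 new -> 20 infected
Step 4: +13 new -> 33 infected
Step 5: +9 new -> 42 infected
Step 6: +5 new -> 47 infected
Step 7: +2 new -> 49 infected
Step 8: +0 new -> 49 infected

Answer: 8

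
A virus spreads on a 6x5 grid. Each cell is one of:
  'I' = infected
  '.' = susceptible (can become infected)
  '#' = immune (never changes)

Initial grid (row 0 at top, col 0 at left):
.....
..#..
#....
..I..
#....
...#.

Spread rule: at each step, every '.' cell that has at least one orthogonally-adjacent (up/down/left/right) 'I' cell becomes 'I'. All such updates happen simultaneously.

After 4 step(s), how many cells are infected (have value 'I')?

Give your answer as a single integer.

Answer: 23

Derivation:
Step 0 (initial): 1 infected
Step 1: +4 new -> 5 infected
Step 2: +7 new -> 12 infected
Step 3: +5 new -> 17 infected
Step 4: +6 new -> 23 infected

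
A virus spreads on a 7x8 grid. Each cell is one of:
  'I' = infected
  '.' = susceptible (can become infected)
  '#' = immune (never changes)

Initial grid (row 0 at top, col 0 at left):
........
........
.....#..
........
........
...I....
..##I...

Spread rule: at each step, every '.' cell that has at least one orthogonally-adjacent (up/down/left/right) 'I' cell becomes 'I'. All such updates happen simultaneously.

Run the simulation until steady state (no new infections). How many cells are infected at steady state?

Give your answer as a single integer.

Answer: 53

Derivation:
Step 0 (initial): 2 infected
Step 1: +4 new -> 6 infected
Step 2: +6 new -> 12 infected
Step 3: +9 new -> 21 infected
Step 4: +9 new -> 30 infected
Step 5: +7 new -> 37 infected
Step 6: +7 new -> 44 infected
Step 7: +5 new -> 49 infected
Step 8: +3 new -> 52 infected
Step 9: +1 new -> 53 infected
Step 10: +0 new -> 53 infected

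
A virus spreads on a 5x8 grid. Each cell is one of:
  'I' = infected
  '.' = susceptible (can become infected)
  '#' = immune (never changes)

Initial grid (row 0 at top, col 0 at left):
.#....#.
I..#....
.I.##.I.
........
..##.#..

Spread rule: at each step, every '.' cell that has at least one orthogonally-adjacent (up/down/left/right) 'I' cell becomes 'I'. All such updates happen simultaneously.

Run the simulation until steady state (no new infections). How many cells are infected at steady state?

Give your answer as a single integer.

Step 0 (initial): 3 infected
Step 1: +9 new -> 12 infected
Step 2: +9 new -> 21 infected
Step 3: +8 new -> 29 infected
Step 4: +3 new -> 32 infected
Step 5: +0 new -> 32 infected

Answer: 32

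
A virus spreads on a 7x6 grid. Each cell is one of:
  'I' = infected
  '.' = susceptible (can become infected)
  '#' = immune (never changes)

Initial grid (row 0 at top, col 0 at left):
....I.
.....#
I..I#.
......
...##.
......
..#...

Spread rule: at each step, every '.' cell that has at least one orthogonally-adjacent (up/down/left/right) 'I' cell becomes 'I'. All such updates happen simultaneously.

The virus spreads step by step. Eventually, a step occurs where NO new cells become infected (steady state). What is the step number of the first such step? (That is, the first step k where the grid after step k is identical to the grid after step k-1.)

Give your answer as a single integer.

Answer: 8

Derivation:
Step 0 (initial): 3 infected
Step 1: +9 new -> 12 infected
Step 2: +8 new -> 20 infected
Step 3: +5 new -> 25 infected
Step 4: +5 new -> 30 infected
Step 5: +3 new -> 33 infected
Step 6: +3 new -> 36 infected
Step 7: +1 new -> 37 infected
Step 8: +0 new -> 37 infected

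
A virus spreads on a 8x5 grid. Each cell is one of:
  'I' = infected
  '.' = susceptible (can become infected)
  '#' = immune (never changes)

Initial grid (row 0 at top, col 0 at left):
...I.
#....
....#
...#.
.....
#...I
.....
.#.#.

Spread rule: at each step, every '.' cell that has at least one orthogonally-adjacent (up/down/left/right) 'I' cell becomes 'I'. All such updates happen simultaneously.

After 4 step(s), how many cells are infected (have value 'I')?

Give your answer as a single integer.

Answer: 28

Derivation:
Step 0 (initial): 2 infected
Step 1: +6 new -> 8 infected
Step 2: +9 new -> 17 infected
Step 3: +6 new -> 23 infected
Step 4: +5 new -> 28 infected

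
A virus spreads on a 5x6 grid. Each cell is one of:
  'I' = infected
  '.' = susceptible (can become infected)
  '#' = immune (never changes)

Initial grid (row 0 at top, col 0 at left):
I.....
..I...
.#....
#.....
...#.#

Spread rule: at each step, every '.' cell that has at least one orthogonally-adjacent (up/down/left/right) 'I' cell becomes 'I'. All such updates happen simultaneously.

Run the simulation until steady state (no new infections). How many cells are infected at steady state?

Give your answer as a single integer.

Answer: 26

Derivation:
Step 0 (initial): 2 infected
Step 1: +6 new -> 8 infected
Step 2: +5 new -> 13 infected
Step 3: +6 new -> 19 infected
Step 4: +4 new -> 23 infected
Step 5: +3 new -> 26 infected
Step 6: +0 new -> 26 infected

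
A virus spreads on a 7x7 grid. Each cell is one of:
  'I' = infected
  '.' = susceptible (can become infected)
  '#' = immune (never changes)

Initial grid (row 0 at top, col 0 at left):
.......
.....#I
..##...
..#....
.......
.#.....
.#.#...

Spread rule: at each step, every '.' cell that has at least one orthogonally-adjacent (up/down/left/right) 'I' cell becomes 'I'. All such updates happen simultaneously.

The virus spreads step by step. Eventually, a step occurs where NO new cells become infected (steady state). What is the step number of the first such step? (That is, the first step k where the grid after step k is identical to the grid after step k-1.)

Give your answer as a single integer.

Answer: 12

Derivation:
Step 0 (initial): 1 infected
Step 1: +2 new -> 3 infected
Step 2: +3 new -> 6 infected
Step 3: +4 new -> 10 infected
Step 4: +5 new -> 15 infected
Step 5: +6 new -> 21 infected
Step 6: +5 new -> 26 infected
Step 7: +5 new -> 31 infected
Step 8: +4 new -> 35 infected
Step 9: +4 new -> 39 infected
Step 10: +2 new -> 41 infected
Step 11: +1 new -> 42 infected
Step 12: +0 new -> 42 infected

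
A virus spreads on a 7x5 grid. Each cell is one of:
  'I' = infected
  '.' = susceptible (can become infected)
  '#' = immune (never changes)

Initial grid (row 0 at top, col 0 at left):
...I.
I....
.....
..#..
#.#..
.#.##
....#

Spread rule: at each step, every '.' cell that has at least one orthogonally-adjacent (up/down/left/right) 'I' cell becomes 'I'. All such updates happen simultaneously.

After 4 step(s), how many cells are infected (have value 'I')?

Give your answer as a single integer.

Answer: 21

Derivation:
Step 0 (initial): 2 infected
Step 1: +6 new -> 8 infected
Step 2: +6 new -> 14 infected
Step 3: +4 new -> 18 infected
Step 4: +3 new -> 21 infected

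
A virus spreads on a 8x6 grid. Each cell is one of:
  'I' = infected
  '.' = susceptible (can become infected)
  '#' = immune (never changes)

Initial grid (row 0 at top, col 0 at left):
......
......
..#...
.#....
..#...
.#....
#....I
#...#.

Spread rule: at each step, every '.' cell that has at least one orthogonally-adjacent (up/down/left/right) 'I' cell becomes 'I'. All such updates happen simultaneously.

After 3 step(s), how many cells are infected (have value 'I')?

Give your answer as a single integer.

Answer: 12

Derivation:
Step 0 (initial): 1 infected
Step 1: +3 new -> 4 infected
Step 2: +3 new -> 7 infected
Step 3: +5 new -> 12 infected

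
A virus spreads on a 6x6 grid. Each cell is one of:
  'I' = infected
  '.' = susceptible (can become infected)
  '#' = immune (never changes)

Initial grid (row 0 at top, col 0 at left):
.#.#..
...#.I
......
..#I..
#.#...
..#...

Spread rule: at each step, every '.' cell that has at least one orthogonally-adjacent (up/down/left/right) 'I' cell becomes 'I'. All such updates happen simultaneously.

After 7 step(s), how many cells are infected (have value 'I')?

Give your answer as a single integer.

Step 0 (initial): 2 infected
Step 1: +6 new -> 8 infected
Step 2: +6 new -> 14 infected
Step 3: +4 new -> 18 infected
Step 4: +5 new -> 23 infected
Step 5: +3 new -> 26 infected
Step 6: +2 new -> 28 infected
Step 7: +1 new -> 29 infected

Answer: 29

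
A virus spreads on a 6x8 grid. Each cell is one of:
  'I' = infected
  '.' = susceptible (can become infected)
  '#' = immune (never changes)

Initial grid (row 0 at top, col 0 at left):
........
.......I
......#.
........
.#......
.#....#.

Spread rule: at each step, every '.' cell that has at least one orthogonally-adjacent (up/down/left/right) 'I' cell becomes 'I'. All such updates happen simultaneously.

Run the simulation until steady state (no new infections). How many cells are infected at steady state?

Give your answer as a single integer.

Answer: 44

Derivation:
Step 0 (initial): 1 infected
Step 1: +3 new -> 4 infected
Step 2: +3 new -> 7 infected
Step 3: +5 new -> 12 infected
Step 4: +6 new -> 18 infected
Step 5: +5 new -> 23 infected
Step 6: +6 new -> 29 infected
Step 7: +6 new -> 35 infected
Step 8: +5 new -> 40 infected
Step 9: +2 new -> 42 infected
Step 10: +1 new -> 43 infected
Step 11: +1 new -> 44 infected
Step 12: +0 new -> 44 infected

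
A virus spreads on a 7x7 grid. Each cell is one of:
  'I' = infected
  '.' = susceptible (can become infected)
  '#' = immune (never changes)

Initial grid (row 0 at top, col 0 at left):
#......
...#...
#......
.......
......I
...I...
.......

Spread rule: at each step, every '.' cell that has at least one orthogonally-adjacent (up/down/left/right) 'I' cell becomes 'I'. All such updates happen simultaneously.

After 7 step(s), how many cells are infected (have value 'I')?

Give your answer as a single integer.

Answer: 46

Derivation:
Step 0 (initial): 2 infected
Step 1: +7 new -> 9 infected
Step 2: +10 new -> 19 infected
Step 3: +9 new -> 28 infected
Step 4: +7 new -> 35 infected
Step 5: +5 new -> 40 infected
Step 6: +3 new -> 43 infected
Step 7: +3 new -> 46 infected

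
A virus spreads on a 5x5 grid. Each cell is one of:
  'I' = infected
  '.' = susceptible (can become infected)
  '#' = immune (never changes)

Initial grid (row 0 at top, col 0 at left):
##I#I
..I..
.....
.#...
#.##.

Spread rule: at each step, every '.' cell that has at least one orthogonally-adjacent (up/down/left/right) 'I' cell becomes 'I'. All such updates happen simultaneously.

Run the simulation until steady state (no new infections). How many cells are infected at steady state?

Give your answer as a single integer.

Step 0 (initial): 3 infected
Step 1: +4 new -> 7 infected
Step 2: +5 new -> 12 infected
Step 3: +3 new -> 15 infected
Step 4: +2 new -> 17 infected
Step 5: +0 new -> 17 infected

Answer: 17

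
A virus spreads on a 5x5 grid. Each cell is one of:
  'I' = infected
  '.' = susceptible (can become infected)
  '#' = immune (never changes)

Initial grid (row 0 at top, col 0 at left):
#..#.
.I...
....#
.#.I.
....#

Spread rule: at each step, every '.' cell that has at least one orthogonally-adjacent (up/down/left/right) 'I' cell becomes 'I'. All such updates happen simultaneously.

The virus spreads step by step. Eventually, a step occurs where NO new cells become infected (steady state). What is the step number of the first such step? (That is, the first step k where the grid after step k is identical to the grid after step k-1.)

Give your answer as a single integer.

Step 0 (initial): 2 infected
Step 1: +8 new -> 10 infected
Step 2: +5 new -> 15 infected
Step 3: +3 new -> 18 infected
Step 4: +2 new -> 20 infected
Step 5: +0 new -> 20 infected

Answer: 5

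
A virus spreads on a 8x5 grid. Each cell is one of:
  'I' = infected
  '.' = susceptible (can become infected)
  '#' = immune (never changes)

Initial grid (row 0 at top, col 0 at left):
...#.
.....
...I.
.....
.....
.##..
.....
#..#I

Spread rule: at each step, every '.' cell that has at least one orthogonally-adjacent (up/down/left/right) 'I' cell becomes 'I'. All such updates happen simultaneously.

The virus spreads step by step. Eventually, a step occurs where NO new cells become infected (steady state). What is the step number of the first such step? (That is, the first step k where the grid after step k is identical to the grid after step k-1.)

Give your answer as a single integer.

Answer: 7

Derivation:
Step 0 (initial): 2 infected
Step 1: +5 new -> 7 infected
Step 2: +8 new -> 15 infected
Step 3: +9 new -> 24 infected
Step 4: +6 new -> 30 infected
Step 5: +4 new -> 34 infected
Step 6: +1 new -> 35 infected
Step 7: +0 new -> 35 infected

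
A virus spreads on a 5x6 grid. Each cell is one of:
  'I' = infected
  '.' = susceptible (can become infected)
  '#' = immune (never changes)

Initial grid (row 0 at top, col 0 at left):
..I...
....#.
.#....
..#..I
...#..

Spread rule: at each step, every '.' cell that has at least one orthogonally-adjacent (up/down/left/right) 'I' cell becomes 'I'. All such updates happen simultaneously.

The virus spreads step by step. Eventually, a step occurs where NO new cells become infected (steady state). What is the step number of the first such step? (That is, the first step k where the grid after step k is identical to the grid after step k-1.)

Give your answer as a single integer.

Answer: 9

Derivation:
Step 0 (initial): 2 infected
Step 1: +6 new -> 8 infected
Step 2: +9 new -> 17 infected
Step 3: +3 new -> 20 infected
Step 4: +1 new -> 21 infected
Step 5: +1 new -> 22 infected
Step 6: +2 new -> 24 infected
Step 7: +1 new -> 25 infected
Step 8: +1 new -> 26 infected
Step 9: +0 new -> 26 infected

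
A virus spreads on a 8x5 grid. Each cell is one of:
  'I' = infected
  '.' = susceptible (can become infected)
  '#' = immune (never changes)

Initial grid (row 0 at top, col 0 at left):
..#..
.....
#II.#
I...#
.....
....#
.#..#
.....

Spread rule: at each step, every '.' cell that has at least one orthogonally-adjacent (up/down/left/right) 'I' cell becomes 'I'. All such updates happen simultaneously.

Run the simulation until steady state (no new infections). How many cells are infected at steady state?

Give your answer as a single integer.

Step 0 (initial): 3 infected
Step 1: +6 new -> 9 infected
Step 2: +7 new -> 16 infected
Step 3: +7 new -> 23 infected
Step 4: +5 new -> 28 infected
Step 5: +3 new -> 31 infected
Step 6: +1 new -> 32 infected
Step 7: +1 new -> 33 infected
Step 8: +0 new -> 33 infected

Answer: 33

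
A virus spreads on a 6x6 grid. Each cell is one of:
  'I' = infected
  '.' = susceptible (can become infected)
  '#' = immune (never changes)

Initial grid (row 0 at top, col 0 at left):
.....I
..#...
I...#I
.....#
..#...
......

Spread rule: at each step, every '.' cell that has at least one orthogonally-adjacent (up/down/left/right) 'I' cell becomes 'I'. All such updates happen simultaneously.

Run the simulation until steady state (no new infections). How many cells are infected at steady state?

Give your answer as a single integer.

Step 0 (initial): 3 infected
Step 1: +5 new -> 8 infected
Step 2: +7 new -> 15 infected
Step 3: +7 new -> 22 infected
Step 4: +2 new -> 24 infected
Step 5: +3 new -> 27 infected
Step 6: +2 new -> 29 infected
Step 7: +2 new -> 31 infected
Step 8: +1 new -> 32 infected
Step 9: +0 new -> 32 infected

Answer: 32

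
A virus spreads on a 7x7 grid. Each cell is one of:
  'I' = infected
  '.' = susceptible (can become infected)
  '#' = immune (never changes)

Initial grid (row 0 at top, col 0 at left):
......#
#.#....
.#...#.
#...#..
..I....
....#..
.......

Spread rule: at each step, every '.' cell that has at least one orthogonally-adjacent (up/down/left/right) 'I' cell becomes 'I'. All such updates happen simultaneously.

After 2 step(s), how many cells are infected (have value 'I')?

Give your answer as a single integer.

Step 0 (initial): 1 infected
Step 1: +4 new -> 5 infected
Step 2: +8 new -> 13 infected

Answer: 13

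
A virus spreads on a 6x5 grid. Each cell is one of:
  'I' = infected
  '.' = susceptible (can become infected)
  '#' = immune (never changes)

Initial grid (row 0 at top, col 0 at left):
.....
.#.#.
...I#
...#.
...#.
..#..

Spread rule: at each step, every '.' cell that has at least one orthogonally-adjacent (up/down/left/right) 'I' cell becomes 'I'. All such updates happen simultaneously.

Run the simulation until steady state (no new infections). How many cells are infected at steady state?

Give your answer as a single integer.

Answer: 20

Derivation:
Step 0 (initial): 1 infected
Step 1: +1 new -> 2 infected
Step 2: +3 new -> 5 infected
Step 3: +4 new -> 9 infected
Step 4: +5 new -> 14 infected
Step 5: +4 new -> 18 infected
Step 6: +2 new -> 20 infected
Step 7: +0 new -> 20 infected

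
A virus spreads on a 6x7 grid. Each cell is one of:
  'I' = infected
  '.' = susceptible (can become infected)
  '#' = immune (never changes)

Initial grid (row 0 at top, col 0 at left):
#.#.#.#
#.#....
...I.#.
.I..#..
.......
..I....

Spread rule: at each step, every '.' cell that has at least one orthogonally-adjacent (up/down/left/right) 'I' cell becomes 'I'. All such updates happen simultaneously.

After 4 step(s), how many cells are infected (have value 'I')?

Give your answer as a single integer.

Answer: 30

Derivation:
Step 0 (initial): 3 infected
Step 1: +11 new -> 14 infected
Step 2: +8 new -> 22 infected
Step 3: +4 new -> 26 infected
Step 4: +4 new -> 30 infected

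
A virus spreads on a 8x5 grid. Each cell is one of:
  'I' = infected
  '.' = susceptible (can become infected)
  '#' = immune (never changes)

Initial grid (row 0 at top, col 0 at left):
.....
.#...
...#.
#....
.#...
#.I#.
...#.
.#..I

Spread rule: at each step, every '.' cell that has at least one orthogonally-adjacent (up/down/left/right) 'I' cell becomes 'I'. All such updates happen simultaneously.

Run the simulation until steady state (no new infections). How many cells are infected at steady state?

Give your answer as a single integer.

Answer: 31

Derivation:
Step 0 (initial): 2 infected
Step 1: +5 new -> 7 infected
Step 2: +5 new -> 12 infected
Step 3: +5 new -> 17 infected
Step 4: +4 new -> 21 infected
Step 5: +4 new -> 25 infected
Step 6: +4 new -> 29 infected
Step 7: +2 new -> 31 infected
Step 8: +0 new -> 31 infected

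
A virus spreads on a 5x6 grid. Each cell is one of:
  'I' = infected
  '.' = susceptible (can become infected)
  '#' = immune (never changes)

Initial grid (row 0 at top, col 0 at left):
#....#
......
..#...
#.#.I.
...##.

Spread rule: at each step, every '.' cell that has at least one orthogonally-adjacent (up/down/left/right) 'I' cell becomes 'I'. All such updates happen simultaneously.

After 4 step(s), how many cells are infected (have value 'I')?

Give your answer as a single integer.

Answer: 13

Derivation:
Step 0 (initial): 1 infected
Step 1: +3 new -> 4 infected
Step 2: +4 new -> 8 infected
Step 3: +3 new -> 11 infected
Step 4: +2 new -> 13 infected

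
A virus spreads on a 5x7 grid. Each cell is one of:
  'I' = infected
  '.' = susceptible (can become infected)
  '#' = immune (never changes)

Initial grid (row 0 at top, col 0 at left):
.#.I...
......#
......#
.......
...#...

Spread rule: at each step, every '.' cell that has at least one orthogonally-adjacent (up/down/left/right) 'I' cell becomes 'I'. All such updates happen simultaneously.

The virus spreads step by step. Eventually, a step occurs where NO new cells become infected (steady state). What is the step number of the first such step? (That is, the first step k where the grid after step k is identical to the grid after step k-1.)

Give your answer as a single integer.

Step 0 (initial): 1 infected
Step 1: +3 new -> 4 infected
Step 2: +4 new -> 8 infected
Step 3: +6 new -> 14 infected
Step 4: +5 new -> 19 infected
Step 5: +6 new -> 25 infected
Step 6: +4 new -> 29 infected
Step 7: +2 new -> 31 infected
Step 8: +0 new -> 31 infected

Answer: 8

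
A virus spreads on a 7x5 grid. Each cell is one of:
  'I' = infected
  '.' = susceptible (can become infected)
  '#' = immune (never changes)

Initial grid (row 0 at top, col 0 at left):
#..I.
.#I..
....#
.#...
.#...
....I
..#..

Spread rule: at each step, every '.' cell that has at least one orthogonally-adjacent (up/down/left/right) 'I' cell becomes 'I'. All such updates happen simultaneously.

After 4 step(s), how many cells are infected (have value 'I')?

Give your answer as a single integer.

Answer: 27

Derivation:
Step 0 (initial): 3 infected
Step 1: +7 new -> 10 infected
Step 2: +9 new -> 19 infected
Step 3: +4 new -> 23 infected
Step 4: +4 new -> 27 infected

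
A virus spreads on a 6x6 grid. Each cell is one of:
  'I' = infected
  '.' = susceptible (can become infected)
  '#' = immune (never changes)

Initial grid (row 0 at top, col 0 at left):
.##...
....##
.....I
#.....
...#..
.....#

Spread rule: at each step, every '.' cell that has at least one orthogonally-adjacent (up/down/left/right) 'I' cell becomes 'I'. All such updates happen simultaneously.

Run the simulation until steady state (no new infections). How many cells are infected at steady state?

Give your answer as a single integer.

Answer: 29

Derivation:
Step 0 (initial): 1 infected
Step 1: +2 new -> 3 infected
Step 2: +3 new -> 6 infected
Step 3: +4 new -> 10 infected
Step 4: +5 new -> 15 infected
Step 5: +6 new -> 21 infected
Step 6: +4 new -> 25 infected
Step 7: +3 new -> 28 infected
Step 8: +1 new -> 29 infected
Step 9: +0 new -> 29 infected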